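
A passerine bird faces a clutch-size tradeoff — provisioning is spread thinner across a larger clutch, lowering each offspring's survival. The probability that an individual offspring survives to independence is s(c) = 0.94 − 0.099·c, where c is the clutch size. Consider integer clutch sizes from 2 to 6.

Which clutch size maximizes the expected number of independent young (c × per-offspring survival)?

Expected independent young = c × s(c):
  c=2: 2 × 0.742 = 1.484
  c=3: 3 × 0.643 = 1.929
  c=4: 4 × 0.544 = 2.176
  c=5: 5 × 0.445 = 2.225
  c=6: 6 × 0.346 = 2.076
Maximum at c = 5 (2.225 independent young).

5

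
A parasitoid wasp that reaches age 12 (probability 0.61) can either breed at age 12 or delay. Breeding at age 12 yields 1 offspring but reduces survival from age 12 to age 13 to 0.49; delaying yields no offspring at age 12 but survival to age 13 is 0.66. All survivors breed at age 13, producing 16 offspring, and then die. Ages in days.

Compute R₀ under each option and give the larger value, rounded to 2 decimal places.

breed at age 12: R₀ = 0.61 × (1 + 0.49 × 16) = 0.61 × 8.8400 = 5.3924
delay to age 13: R₀ = 0.61 × (0.66 × 16) = 0.61 × 10.5600 = 6.4416
Higher: delay to age 13 (6.4416).

6.44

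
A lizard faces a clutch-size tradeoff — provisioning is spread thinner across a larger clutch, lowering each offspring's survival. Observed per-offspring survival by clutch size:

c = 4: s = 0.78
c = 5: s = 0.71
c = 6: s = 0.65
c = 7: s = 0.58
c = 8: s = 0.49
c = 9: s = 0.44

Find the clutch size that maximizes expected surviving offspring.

7

Expected surviving offspring = c × s(c):
  c=4: 4 × 0.78 = 3.120
  c=5: 5 × 0.71 = 3.550
  c=6: 6 × 0.65 = 3.900
  c=7: 7 × 0.58 = 4.060
  c=8: 8 × 0.49 = 3.920
  c=9: 9 × 0.44 = 3.960
Maximum at c = 7 (4.060 surviving offspring).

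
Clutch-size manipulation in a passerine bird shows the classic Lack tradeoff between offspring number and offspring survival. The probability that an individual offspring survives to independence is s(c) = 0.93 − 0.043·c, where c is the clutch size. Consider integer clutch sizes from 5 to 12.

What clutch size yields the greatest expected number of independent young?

11

Expected independent young = c × s(c):
  c=5: 5 × 0.715 = 3.575
  c=6: 6 × 0.672 = 4.032
  c=7: 7 × 0.629 = 4.403
  c=8: 8 × 0.586 = 4.688
  c=9: 9 × 0.543 = 4.887
  c=10: 10 × 0.500 = 5.000
  c=11: 11 × 0.457 = 5.027
  c=12: 12 × 0.414 = 4.968
Maximum at c = 11 (5.027 independent young).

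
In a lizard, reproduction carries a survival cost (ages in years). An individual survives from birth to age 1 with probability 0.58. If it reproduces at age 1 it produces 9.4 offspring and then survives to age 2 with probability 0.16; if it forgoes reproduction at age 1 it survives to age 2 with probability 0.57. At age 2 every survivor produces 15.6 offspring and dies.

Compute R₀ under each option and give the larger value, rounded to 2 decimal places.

6.90

breed at age 1: R₀ = 0.58 × (9.4 + 0.16 × 15.6) = 0.58 × 11.8960 = 6.8997
delay to age 2: R₀ = 0.58 × (0.57 × 15.6) = 0.58 × 8.8920 = 5.1574
Higher: breed at age 1 (6.8997).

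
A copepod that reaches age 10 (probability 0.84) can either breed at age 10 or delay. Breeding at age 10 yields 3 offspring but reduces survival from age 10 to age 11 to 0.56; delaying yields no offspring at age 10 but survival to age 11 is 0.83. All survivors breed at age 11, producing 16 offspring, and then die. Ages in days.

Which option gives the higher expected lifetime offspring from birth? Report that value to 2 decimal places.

11.16

breed at age 10: R₀ = 0.84 × (3 + 0.56 × 16) = 0.84 × 11.9600 = 10.0464
delay to age 11: R₀ = 0.84 × (0.83 × 16) = 0.84 × 13.2800 = 11.1552
Higher: delay to age 11 (11.1552).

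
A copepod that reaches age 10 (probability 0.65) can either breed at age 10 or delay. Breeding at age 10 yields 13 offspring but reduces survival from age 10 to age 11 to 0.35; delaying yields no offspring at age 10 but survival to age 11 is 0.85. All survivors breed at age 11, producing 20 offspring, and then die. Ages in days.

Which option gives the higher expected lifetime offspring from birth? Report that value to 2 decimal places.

breed at age 10: R₀ = 0.65 × (13 + 0.35 × 20) = 0.65 × 20.0000 = 13.0000
delay to age 11: R₀ = 0.65 × (0.85 × 20) = 0.65 × 17.0000 = 11.0500
Higher: breed at age 10 (13.0000).

13.00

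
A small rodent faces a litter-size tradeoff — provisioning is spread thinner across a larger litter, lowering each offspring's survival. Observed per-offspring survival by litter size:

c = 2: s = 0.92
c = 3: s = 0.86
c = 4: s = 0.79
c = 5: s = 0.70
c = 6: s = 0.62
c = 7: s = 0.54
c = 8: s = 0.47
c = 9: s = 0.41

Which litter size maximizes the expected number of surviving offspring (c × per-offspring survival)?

7

Expected surviving offspring = c × s(c):
  c=2: 2 × 0.92 = 1.840
  c=3: 3 × 0.86 = 2.580
  c=4: 4 × 0.79 = 3.160
  c=5: 5 × 0.70 = 3.500
  c=6: 6 × 0.62 = 3.720
  c=7: 7 × 0.54 = 3.780
  c=8: 8 × 0.47 = 3.760
  c=9: 9 × 0.41 = 3.690
Maximum at c = 7 (3.780 surviving offspring).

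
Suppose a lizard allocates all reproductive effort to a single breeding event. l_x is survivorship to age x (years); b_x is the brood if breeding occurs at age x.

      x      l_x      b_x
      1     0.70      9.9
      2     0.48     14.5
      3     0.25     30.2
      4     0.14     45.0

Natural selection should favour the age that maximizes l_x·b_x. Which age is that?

3

Expected offspring if breeding at age x = l_x × b_x:
  age 1: 0.70 × 9.9 = 6.930
  age 2: 0.48 × 14.5 = 6.960
  age 3: 0.25 × 30.2 = 7.550
  age 4: 0.14 × 45.0 = 6.300
Maximum at age 3 (7.550).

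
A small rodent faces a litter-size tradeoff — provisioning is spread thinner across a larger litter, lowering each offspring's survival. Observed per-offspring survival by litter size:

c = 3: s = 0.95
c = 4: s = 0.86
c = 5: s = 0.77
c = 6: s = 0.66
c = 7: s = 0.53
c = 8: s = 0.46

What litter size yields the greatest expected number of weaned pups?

6

Expected weaned pups = c × s(c):
  c=3: 3 × 0.95 = 2.850
  c=4: 4 × 0.86 = 3.440
  c=5: 5 × 0.77 = 3.850
  c=6: 6 × 0.66 = 3.960
  c=7: 7 × 0.53 = 3.710
  c=8: 8 × 0.46 = 3.680
Maximum at c = 6 (3.960 weaned pups).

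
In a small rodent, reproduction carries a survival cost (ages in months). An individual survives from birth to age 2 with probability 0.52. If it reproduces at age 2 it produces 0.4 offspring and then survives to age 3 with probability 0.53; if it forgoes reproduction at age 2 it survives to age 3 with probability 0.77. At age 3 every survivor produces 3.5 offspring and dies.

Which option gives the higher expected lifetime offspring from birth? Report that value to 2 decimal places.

1.40

breed at age 2: R₀ = 0.52 × (0.4 + 0.53 × 3.5) = 0.52 × 2.2550 = 1.1726
delay to age 3: R₀ = 0.52 × (0.77 × 3.5) = 0.52 × 2.6950 = 1.4014
Higher: delay to age 3 (1.4014).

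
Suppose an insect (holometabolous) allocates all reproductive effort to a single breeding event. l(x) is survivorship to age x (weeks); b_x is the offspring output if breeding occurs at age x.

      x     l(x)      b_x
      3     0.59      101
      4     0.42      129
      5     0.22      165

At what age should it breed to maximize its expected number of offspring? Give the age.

3

Expected offspring if breeding at age x = l(x) × b_x:
  age 3: 0.59 × 101 = 59.590
  age 4: 0.42 × 129 = 54.180
  age 5: 0.22 × 165 = 36.300
Maximum at age 3 (59.590).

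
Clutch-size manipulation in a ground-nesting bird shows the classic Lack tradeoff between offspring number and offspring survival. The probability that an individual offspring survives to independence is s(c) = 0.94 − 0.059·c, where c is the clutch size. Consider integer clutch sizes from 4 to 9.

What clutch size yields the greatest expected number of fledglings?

8

Expected fledglings = c × s(c):
  c=4: 4 × 0.704 = 2.816
  c=5: 5 × 0.645 = 3.225
  c=6: 6 × 0.586 = 3.516
  c=7: 7 × 0.527 = 3.689
  c=8: 8 × 0.468 = 3.744
  c=9: 9 × 0.409 = 3.681
Maximum at c = 8 (3.744 fledglings).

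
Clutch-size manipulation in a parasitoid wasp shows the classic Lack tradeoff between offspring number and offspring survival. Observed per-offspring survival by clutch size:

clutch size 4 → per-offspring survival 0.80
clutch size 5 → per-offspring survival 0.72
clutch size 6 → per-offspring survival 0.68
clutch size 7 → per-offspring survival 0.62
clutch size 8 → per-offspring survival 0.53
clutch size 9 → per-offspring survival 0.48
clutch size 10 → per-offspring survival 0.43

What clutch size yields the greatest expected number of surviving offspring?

7

Expected surviving offspring = c × s(c):
  c=4: 4 × 0.80 = 3.200
  c=5: 5 × 0.72 = 3.600
  c=6: 6 × 0.68 = 4.080
  c=7: 7 × 0.62 = 4.340
  c=8: 8 × 0.53 = 4.240
  c=9: 9 × 0.48 = 4.320
  c=10: 10 × 0.43 = 4.300
Maximum at c = 7 (4.340 surviving offspring).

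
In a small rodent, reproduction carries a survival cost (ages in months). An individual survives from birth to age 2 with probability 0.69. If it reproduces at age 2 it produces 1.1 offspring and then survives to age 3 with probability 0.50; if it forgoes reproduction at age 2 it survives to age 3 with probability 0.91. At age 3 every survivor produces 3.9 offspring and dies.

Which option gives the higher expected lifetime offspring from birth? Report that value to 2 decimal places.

2.45

breed at age 2: R₀ = 0.69 × (1.1 + 0.50 × 3.9) = 0.69 × 3.0500 = 2.1045
delay to age 3: R₀ = 0.69 × (0.91 × 3.9) = 0.69 × 3.5490 = 2.4488
Higher: delay to age 3 (2.4488).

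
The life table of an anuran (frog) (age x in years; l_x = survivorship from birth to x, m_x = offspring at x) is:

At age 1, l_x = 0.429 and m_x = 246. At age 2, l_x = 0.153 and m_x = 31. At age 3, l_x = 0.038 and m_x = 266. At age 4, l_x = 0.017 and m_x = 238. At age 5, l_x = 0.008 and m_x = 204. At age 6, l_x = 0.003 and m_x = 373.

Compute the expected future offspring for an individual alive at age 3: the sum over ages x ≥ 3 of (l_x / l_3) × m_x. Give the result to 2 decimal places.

l_3 = 0.038. Conditional survival from age 3 to x is l_x / l_3.
  x=3: (0.038/0.038) × 266 = 266.0000
  x=4: (0.017/0.038) × 238 = 106.4737
  x=5: (0.008/0.038) × 204 = 42.9474
  x=6: (0.003/0.038) × 373 = 29.4474
Sum = 266.0000 + 106.4737 + 42.9474 + 29.4474 = 444.8684

444.87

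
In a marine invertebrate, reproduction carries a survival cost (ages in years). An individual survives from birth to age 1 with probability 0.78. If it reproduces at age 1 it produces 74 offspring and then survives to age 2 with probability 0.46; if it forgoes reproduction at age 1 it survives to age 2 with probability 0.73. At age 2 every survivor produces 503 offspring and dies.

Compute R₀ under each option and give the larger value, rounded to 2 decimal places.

286.41

breed at age 1: R₀ = 0.78 × (74 + 0.46 × 503) = 0.78 × 305.3800 = 238.1964
delay to age 2: R₀ = 0.78 × (0.73 × 503) = 0.78 × 367.1900 = 286.4082
Higher: delay to age 2 (286.4082).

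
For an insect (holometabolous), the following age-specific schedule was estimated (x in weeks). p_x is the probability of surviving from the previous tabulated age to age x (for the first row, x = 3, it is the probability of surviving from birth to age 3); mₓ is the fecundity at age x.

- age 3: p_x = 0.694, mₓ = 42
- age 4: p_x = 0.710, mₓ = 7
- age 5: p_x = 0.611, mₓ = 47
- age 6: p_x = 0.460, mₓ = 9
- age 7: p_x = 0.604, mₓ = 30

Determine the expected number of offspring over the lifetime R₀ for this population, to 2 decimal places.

Survivorship from birth: l_x = p_3·p_4·…·p_x.
  l_3 = 0.69400
  l_4 = 0.49274
  l_5 = 0.30106
  l_6 = 0.13849
  l_7 = 0.08365
R₀ = Σ l_x mₓ:
  age 3: 0.69400 × 42 = 29.1480
  age 4: 0.49274 × 7 = 3.4492
  age 5: 0.30106 × 47 = 14.1498
  age 6: 0.13849 × 9 = 1.2464
  age 7: 0.08365 × 30 = 2.5095
R₀ = 29.1480 + 3.4492 + 14.1498 + 1.2464 + 2.5095 = 50.5029

50.50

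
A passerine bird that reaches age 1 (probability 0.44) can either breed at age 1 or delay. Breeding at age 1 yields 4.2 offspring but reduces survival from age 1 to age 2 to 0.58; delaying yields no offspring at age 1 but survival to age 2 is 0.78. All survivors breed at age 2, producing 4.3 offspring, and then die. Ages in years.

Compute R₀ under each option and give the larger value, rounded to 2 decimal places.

breed at age 1: R₀ = 0.44 × (4.2 + 0.58 × 4.3) = 0.44 × 6.6940 = 2.9454
delay to age 2: R₀ = 0.44 × (0.78 × 4.3) = 0.44 × 3.3540 = 1.4758
Higher: breed at age 1 (2.9454).

2.95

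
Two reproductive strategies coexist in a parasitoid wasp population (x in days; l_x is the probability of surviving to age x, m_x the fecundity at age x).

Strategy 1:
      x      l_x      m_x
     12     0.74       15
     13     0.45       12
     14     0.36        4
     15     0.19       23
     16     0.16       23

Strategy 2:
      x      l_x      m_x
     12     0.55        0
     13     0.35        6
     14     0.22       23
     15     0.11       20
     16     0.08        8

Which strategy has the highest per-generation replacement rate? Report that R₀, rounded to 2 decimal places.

Strategy 1: R₀ = 0.74×15 + 0.45×12 + 0.36×4 + 0.19×23 + 0.16×23 = 25.9900
Strategy 2: R₀ = 0.55×0 + 0.35×6 + 0.22×23 + 0.11×20 + 0.08×8 = 10.0000
Highest R₀: strategy 1 with 25.9900.

25.99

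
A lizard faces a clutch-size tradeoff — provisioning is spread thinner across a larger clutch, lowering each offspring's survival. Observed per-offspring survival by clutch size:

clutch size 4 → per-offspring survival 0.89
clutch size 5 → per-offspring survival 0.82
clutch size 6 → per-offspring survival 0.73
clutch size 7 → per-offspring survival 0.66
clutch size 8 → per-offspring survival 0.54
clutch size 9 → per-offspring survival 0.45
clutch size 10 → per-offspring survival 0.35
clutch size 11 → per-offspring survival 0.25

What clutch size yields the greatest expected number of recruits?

7

Expected recruits = c × s(c):
  c=4: 4 × 0.89 = 3.560
  c=5: 5 × 0.82 = 4.100
  c=6: 6 × 0.73 = 4.380
  c=7: 7 × 0.66 = 4.620
  c=8: 8 × 0.54 = 4.320
  c=9: 9 × 0.45 = 4.050
  c=10: 10 × 0.35 = 3.500
  c=11: 11 × 0.25 = 2.750
Maximum at c = 7 (4.620 recruits).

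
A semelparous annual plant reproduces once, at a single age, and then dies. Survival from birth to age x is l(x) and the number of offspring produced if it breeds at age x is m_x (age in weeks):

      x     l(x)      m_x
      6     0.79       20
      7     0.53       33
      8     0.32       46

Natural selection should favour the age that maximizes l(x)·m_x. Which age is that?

7

Expected offspring if breeding at age x = l(x) × m_x:
  age 6: 0.79 × 20 = 15.800
  age 7: 0.53 × 33 = 17.490
  age 8: 0.32 × 46 = 14.720
Maximum at age 7 (17.490).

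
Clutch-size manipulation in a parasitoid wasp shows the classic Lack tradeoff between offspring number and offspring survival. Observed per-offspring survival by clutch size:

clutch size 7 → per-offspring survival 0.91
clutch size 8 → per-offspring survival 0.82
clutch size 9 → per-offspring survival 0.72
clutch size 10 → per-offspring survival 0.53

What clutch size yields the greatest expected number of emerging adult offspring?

Expected emerging adult offspring = c × s(c):
  c=7: 7 × 0.91 = 6.370
  c=8: 8 × 0.82 = 6.560
  c=9: 9 × 0.72 = 6.480
  c=10: 10 × 0.53 = 5.300
Maximum at c = 8 (6.560 emerging adult offspring).

8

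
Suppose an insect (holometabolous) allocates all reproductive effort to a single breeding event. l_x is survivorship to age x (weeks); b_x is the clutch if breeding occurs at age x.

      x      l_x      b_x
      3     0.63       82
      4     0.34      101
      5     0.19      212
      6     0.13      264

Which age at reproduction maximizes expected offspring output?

3

Expected offspring if breeding at age x = l_x × b_x:
  age 3: 0.63 × 82 = 51.660
  age 4: 0.34 × 101 = 34.340
  age 5: 0.19 × 212 = 40.280
  age 6: 0.13 × 264 = 34.320
Maximum at age 3 (51.660).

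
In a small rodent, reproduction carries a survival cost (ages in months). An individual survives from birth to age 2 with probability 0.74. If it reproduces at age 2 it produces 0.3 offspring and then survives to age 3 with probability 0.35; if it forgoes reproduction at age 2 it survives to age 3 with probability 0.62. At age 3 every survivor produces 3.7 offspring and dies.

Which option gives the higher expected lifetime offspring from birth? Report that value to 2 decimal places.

breed at age 2: R₀ = 0.74 × (0.3 + 0.35 × 3.7) = 0.74 × 1.5950 = 1.1803
delay to age 3: R₀ = 0.74 × (0.62 × 3.7) = 0.74 × 2.2940 = 1.6976
Higher: delay to age 3 (1.6976).

1.70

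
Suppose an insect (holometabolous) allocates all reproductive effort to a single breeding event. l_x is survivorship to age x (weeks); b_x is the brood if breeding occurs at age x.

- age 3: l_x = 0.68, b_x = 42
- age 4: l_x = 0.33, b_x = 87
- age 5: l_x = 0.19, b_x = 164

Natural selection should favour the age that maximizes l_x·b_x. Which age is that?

5

Expected offspring if breeding at age x = l_x × b_x:
  age 3: 0.68 × 42 = 28.560
  age 4: 0.33 × 87 = 28.710
  age 5: 0.19 × 164 = 31.160
Maximum at age 5 (31.160).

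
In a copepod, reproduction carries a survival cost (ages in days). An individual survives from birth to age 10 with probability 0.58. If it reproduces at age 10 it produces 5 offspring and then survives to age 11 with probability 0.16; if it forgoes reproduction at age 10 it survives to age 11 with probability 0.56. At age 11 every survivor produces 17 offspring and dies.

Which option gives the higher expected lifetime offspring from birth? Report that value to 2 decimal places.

5.52

breed at age 10: R₀ = 0.58 × (5 + 0.16 × 17) = 0.58 × 7.7200 = 4.4776
delay to age 11: R₀ = 0.58 × (0.56 × 17) = 0.58 × 9.5200 = 5.5216
Higher: delay to age 11 (5.5216).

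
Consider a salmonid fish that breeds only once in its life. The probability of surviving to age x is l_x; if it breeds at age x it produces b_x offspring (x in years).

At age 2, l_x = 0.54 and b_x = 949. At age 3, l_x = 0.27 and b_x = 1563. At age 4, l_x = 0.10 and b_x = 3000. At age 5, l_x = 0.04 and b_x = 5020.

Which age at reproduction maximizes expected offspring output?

2

Expected offspring if breeding at age x = l_x × b_x:
  age 2: 0.54 × 949 = 512.460
  age 3: 0.27 × 1563 = 422.010
  age 4: 0.10 × 3000 = 300.000
  age 5: 0.04 × 5020 = 200.800
Maximum at age 2 (512.460).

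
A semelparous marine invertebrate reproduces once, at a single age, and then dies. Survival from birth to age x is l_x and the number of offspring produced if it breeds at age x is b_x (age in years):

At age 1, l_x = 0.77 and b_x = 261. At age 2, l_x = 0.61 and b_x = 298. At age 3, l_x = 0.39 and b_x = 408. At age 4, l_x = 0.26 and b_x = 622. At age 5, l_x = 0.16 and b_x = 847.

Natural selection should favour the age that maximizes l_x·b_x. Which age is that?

Expected offspring if breeding at age x = l_x × b_x:
  age 1: 0.77 × 261 = 200.970
  age 2: 0.61 × 298 = 181.780
  age 3: 0.39 × 408 = 159.120
  age 4: 0.26 × 622 = 161.720
  age 5: 0.16 × 847 = 135.520
Maximum at age 1 (200.970).

1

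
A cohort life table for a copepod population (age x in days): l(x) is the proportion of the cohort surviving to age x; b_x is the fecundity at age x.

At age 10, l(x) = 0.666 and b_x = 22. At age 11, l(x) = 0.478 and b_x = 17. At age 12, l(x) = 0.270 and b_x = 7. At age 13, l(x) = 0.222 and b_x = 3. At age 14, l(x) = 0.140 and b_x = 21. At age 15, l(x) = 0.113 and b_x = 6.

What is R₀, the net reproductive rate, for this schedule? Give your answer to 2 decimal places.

28.95

R₀ = Σ l(x) b_x:
  age 10: 0.666 × 22 = 14.6520
  age 11: 0.478 × 17 = 8.1260
  age 12: 0.270 × 7 = 1.8900
  age 13: 0.222 × 3 = 0.6660
  age 14: 0.140 × 21 = 2.9400
  age 15: 0.113 × 6 = 0.6780
R₀ = 14.6520 + 8.1260 + 1.8900 + 0.6660 + 2.9400 + 0.6780 = 28.9520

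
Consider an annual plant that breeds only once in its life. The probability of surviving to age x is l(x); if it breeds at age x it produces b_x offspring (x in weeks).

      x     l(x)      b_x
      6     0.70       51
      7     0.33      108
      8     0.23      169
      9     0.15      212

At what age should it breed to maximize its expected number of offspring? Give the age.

8

Expected offspring if breeding at age x = l(x) × b_x:
  age 6: 0.70 × 51 = 35.700
  age 7: 0.33 × 108 = 35.640
  age 8: 0.23 × 169 = 38.870
  age 9: 0.15 × 212 = 31.800
Maximum at age 8 (38.870).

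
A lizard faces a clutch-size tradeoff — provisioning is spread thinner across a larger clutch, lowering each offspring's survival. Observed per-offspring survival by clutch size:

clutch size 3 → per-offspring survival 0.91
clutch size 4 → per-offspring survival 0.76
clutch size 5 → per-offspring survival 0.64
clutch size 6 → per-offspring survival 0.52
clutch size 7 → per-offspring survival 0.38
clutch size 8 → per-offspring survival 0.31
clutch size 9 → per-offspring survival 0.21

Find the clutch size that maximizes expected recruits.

5

Expected recruits = c × s(c):
  c=3: 3 × 0.91 = 2.730
  c=4: 4 × 0.76 = 3.040
  c=5: 5 × 0.64 = 3.200
  c=6: 6 × 0.52 = 3.120
  c=7: 7 × 0.38 = 2.660
  c=8: 8 × 0.31 = 2.480
  c=9: 9 × 0.21 = 1.890
Maximum at c = 5 (3.200 recruits).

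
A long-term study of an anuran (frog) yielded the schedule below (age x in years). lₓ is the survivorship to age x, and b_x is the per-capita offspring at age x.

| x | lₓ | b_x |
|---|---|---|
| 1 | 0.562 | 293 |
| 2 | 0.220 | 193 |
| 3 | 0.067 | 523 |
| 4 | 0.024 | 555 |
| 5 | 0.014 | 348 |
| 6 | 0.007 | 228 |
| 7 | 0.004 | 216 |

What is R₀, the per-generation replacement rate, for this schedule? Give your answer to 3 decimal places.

262.819

R₀ = Σ lₓ b_x:
  age 1: 0.562 × 293 = 164.6660
  age 2: 0.220 × 193 = 42.4600
  age 3: 0.067 × 523 = 35.0410
  age 4: 0.024 × 555 = 13.3200
  age 5: 0.014 × 348 = 4.8720
  age 6: 0.007 × 228 = 1.5960
  age 7: 0.004 × 216 = 0.8640
R₀ = 164.6660 + 42.4600 + 35.0410 + 13.3200 + 4.8720 + 1.5960 + 0.8640 = 262.8190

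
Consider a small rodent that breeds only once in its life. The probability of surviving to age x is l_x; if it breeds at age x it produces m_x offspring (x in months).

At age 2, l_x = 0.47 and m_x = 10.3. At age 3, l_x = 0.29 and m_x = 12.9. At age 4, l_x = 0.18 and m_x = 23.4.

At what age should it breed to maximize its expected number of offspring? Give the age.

Expected offspring if breeding at age x = l_x × m_x:
  age 2: 0.47 × 10.3 = 4.841
  age 3: 0.29 × 12.9 = 3.741
  age 4: 0.18 × 23.4 = 4.212
Maximum at age 2 (4.841).

2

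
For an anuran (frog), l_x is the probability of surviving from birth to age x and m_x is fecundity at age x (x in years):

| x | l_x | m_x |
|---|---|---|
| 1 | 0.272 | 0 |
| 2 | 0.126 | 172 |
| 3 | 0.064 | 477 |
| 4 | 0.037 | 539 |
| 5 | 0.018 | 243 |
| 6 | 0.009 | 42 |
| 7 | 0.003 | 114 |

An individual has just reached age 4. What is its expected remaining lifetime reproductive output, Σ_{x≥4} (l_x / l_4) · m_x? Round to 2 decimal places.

676.68

l_4 = 0.037. Conditional survival from age 4 to x is l_x / l_4.
  x=4: (0.037/0.037) × 539 = 539.0000
  x=5: (0.018/0.037) × 243 = 118.2162
  x=6: (0.009/0.037) × 42 = 10.2162
  x=7: (0.003/0.037) × 114 = 9.2432
Sum = 539.0000 + 118.2162 + 10.2162 + 9.2432 = 676.6757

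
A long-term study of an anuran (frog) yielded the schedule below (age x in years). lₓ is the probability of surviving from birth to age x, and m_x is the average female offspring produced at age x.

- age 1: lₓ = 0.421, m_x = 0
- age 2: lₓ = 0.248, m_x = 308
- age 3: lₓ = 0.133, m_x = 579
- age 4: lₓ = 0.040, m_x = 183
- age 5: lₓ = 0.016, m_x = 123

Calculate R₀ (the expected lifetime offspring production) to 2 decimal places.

R₀ = Σ lₓ m_x:
  age 1: 0.421 × 0 = 0.0000
  age 2: 0.248 × 308 = 76.3840
  age 3: 0.133 × 579 = 77.0070
  age 4: 0.040 × 183 = 7.3200
  age 5: 0.016 × 123 = 1.9680
R₀ = 0.0000 + 76.3840 + 77.0070 + 7.3200 + 1.9680 = 162.6790

162.68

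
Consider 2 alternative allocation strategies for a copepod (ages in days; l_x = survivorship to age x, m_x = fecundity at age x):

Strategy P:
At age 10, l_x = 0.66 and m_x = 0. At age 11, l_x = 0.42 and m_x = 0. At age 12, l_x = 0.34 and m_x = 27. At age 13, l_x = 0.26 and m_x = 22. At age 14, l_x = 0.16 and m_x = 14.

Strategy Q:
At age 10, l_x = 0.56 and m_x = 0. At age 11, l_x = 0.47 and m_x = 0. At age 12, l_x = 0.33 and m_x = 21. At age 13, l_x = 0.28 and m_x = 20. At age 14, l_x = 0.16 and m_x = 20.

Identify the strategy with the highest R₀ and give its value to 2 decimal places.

17.14

Strategy P: R₀ = 0.66×0 + 0.42×0 + 0.34×27 + 0.26×22 + 0.16×14 = 17.1400
Strategy Q: R₀ = 0.56×0 + 0.47×0 + 0.33×21 + 0.28×20 + 0.16×20 = 15.7300
Highest R₀: strategy P with 17.1400.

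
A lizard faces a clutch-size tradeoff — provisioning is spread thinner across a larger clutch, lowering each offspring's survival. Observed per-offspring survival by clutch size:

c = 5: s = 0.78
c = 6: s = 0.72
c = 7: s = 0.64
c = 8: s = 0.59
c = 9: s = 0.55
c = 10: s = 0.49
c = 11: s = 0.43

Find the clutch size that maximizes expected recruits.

Expected recruits = c × s(c):
  c=5: 5 × 0.78 = 3.900
  c=6: 6 × 0.72 = 4.320
  c=7: 7 × 0.64 = 4.480
  c=8: 8 × 0.59 = 4.720
  c=9: 9 × 0.55 = 4.950
  c=10: 10 × 0.49 = 4.900
  c=11: 11 × 0.43 = 4.730
Maximum at c = 9 (4.950 recruits).

9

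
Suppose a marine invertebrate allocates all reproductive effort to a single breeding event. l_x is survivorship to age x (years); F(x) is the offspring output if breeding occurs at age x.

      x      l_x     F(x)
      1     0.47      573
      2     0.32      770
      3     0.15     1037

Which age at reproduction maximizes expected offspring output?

Expected offspring if breeding at age x = l_x × F(x):
  age 1: 0.47 × 573 = 269.310
  age 2: 0.32 × 770 = 246.400
  age 3: 0.15 × 1037 = 155.550
Maximum at age 1 (269.310).

1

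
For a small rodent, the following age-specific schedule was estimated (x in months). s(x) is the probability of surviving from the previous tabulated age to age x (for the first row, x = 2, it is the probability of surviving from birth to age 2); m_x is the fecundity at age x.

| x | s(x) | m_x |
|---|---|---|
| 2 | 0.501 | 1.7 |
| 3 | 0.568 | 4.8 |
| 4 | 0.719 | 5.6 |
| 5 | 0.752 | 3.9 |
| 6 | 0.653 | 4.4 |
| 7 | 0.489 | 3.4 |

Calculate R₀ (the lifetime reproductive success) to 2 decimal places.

Survivorship from birth: l_x = s_2·s_3·…·s_x.
  l_2 = 0.50100
  l_3 = 0.28457
  l_4 = 0.20460
  l_5 = 0.15386
  l_6 = 0.10047
  l_7 = 0.04913
R₀ = Σ l_x m_x:
  age 2: 0.50100 × 1.7 = 0.8517
  age 3: 0.28457 × 4.8 = 1.3659
  age 4: 0.20460 × 5.6 = 1.1458
  age 5: 0.15386 × 3.9 = 0.6001
  age 6: 0.10047 × 4.4 = 0.4421
  age 7: 0.04913 × 3.4 = 0.1670
R₀ = 0.8517 + 1.3659 + 1.1458 + 0.6001 + 0.4421 + 0.1670 = 4.5726

4.57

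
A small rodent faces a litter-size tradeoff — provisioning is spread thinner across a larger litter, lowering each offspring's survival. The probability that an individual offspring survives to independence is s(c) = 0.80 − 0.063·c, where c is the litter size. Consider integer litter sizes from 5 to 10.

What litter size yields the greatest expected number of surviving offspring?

6

Expected surviving offspring = c × s(c):
  c=5: 5 × 0.485 = 2.425
  c=6: 6 × 0.422 = 2.532
  c=7: 7 × 0.359 = 2.513
  c=8: 8 × 0.296 = 2.368
  c=9: 9 × 0.233 = 2.097
  c=10: 10 × 0.170 = 1.700
Maximum at c = 6 (2.532 surviving offspring).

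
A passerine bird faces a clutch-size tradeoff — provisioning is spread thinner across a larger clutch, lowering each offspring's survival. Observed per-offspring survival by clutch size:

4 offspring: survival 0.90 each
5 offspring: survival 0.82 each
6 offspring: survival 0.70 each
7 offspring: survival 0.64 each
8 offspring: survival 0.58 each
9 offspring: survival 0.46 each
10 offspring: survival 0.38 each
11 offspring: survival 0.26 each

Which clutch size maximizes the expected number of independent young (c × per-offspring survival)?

Expected independent young = c × s(c):
  c=4: 4 × 0.90 = 3.600
  c=5: 5 × 0.82 = 4.100
  c=6: 6 × 0.70 = 4.200
  c=7: 7 × 0.64 = 4.480
  c=8: 8 × 0.58 = 4.640
  c=9: 9 × 0.46 = 4.140
  c=10: 10 × 0.38 = 3.800
  c=11: 11 × 0.26 = 2.860
Maximum at c = 8 (4.640 independent young).

8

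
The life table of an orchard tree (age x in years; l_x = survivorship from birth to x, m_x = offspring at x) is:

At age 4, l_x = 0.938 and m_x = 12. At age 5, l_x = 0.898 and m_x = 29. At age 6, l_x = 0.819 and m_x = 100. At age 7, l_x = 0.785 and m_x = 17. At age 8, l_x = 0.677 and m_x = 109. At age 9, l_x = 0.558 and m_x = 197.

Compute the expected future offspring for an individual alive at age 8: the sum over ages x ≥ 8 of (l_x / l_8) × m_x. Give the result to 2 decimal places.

271.37

l_8 = 0.677. Conditional survival from age 8 to x is l_x / l_8.
  x=8: (0.677/0.677) × 109 = 109.0000
  x=9: (0.558/0.677) × 197 = 162.3722
Sum = 109.0000 + 162.3722 = 271.3722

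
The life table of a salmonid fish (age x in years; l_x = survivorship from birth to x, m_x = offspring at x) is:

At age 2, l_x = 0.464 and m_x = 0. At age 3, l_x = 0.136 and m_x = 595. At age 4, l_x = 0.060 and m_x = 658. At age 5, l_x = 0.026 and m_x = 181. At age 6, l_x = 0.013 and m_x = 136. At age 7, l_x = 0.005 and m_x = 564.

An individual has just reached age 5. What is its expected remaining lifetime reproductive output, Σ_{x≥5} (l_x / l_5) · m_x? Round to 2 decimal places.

357.46

l_5 = 0.026. Conditional survival from age 5 to x is l_x / l_5.
  x=5: (0.026/0.026) × 181 = 181.0000
  x=6: (0.013/0.026) × 136 = 68.0000
  x=7: (0.005/0.026) × 564 = 108.4615
Sum = 181.0000 + 68.0000 + 108.4615 = 357.4615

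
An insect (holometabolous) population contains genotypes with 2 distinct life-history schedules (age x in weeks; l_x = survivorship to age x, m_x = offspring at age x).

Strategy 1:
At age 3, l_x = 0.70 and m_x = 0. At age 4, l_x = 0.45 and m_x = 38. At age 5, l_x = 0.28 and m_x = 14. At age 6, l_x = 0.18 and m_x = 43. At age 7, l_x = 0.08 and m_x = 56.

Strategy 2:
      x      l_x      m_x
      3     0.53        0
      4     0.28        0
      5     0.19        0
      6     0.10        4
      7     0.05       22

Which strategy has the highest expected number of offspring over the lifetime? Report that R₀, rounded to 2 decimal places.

Strategy 1: R₀ = 0.70×0 + 0.45×38 + 0.28×14 + 0.18×43 + 0.08×56 = 33.2400
Strategy 2: R₀ = 0.53×0 + 0.28×0 + 0.19×0 + 0.10×4 + 0.05×22 = 1.5000
Highest R₀: strategy 1 with 33.2400.

33.24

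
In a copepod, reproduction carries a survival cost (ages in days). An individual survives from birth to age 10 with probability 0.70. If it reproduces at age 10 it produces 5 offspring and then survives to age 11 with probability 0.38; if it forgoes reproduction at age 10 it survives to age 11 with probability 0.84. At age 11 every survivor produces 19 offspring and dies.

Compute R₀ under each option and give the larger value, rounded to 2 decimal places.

breed at age 10: R₀ = 0.70 × (5 + 0.38 × 19) = 0.70 × 12.2200 = 8.5540
delay to age 11: R₀ = 0.70 × (0.84 × 19) = 0.70 × 15.9600 = 11.1720
Higher: delay to age 11 (11.1720).

11.17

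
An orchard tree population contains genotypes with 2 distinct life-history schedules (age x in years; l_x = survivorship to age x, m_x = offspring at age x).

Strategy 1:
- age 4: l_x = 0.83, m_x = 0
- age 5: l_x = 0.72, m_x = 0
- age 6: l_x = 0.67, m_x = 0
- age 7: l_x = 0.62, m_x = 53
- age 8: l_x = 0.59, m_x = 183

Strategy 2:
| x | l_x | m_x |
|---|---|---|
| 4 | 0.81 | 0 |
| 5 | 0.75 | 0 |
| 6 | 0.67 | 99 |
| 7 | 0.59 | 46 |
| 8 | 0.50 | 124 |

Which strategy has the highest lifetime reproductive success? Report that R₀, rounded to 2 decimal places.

Strategy 1: R₀ = 0.83×0 + 0.72×0 + 0.67×0 + 0.62×53 + 0.59×183 = 140.8300
Strategy 2: R₀ = 0.81×0 + 0.75×0 + 0.67×99 + 0.59×46 + 0.50×124 = 155.4700
Highest R₀: strategy 2 with 155.4700.

155.47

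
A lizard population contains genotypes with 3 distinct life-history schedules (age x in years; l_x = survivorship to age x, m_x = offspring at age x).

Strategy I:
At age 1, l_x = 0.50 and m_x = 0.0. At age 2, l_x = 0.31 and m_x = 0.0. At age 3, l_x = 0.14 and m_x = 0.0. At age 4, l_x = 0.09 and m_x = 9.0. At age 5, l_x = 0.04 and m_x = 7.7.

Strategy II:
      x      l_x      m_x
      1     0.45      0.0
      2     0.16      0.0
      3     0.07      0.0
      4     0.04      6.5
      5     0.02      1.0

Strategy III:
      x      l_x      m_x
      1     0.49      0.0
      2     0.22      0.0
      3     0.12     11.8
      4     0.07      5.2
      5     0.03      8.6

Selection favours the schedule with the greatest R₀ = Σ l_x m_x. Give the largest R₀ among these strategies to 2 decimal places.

2.04

Strategy I: R₀ = 0.50×0.0 + 0.31×0.0 + 0.14×0.0 + 0.09×9.0 + 0.04×7.7 = 1.1180
Strategy II: R₀ = 0.45×0.0 + 0.16×0.0 + 0.07×0.0 + 0.04×6.5 + 0.02×1.0 = 0.2800
Strategy III: R₀ = 0.49×0.0 + 0.22×0.0 + 0.12×11.8 + 0.07×5.2 + 0.03×8.6 = 2.0380
Highest R₀: strategy III with 2.0380.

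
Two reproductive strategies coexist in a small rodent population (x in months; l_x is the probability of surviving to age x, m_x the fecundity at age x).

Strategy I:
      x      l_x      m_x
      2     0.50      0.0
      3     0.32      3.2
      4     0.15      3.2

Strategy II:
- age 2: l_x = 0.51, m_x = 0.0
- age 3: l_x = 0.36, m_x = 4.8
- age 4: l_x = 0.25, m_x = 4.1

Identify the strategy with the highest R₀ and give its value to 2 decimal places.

2.75

Strategy I: R₀ = 0.50×0.0 + 0.32×3.2 + 0.15×3.2 = 1.5040
Strategy II: R₀ = 0.51×0.0 + 0.36×4.8 + 0.25×4.1 = 2.7530
Highest R₀: strategy II with 2.7530.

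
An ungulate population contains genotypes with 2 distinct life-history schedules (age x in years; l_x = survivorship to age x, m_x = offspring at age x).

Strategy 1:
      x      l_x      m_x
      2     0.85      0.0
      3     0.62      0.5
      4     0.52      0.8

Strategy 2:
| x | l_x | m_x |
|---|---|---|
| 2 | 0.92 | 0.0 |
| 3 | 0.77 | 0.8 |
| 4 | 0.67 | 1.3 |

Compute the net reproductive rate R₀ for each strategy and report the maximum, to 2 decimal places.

Strategy 1: R₀ = 0.85×0.0 + 0.62×0.5 + 0.52×0.8 = 0.7260
Strategy 2: R₀ = 0.92×0.0 + 0.77×0.8 + 0.67×1.3 = 1.4870
Highest R₀: strategy 2 with 1.4870.

1.49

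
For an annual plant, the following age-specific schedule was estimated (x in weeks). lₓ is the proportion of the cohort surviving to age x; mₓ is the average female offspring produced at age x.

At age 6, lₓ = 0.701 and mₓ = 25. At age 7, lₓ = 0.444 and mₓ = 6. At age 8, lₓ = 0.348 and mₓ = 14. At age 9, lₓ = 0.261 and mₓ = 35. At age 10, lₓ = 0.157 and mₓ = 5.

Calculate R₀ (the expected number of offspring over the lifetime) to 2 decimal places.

R₀ = Σ lₓ mₓ:
  age 6: 0.701 × 25 = 17.5250
  age 7: 0.444 × 6 = 2.6640
  age 8: 0.348 × 14 = 4.8720
  age 9: 0.261 × 35 = 9.1350
  age 10: 0.157 × 5 = 0.7850
R₀ = 17.5250 + 2.6640 + 4.8720 + 9.1350 + 0.7850 = 34.9810

34.98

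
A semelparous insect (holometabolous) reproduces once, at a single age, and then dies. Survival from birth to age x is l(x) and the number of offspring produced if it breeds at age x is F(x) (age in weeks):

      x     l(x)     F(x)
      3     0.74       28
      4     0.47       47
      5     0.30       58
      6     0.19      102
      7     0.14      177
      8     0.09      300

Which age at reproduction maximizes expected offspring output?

8

Expected offspring if breeding at age x = l(x) × F(x):
  age 3: 0.74 × 28 = 20.720
  age 4: 0.47 × 47 = 22.090
  age 5: 0.30 × 58 = 17.400
  age 6: 0.19 × 102 = 19.380
  age 7: 0.14 × 177 = 24.780
  age 8: 0.09 × 300 = 27.000
Maximum at age 8 (27.000).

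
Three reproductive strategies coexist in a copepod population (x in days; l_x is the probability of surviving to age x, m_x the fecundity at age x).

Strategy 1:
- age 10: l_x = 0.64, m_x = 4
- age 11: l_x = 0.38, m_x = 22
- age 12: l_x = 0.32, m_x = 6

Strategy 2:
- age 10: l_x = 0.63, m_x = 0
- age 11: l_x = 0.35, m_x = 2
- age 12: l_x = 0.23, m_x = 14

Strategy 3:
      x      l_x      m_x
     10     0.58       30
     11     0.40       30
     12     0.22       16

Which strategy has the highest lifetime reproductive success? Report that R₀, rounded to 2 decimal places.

32.92

Strategy 1: R₀ = 0.64×4 + 0.38×22 + 0.32×6 = 12.8400
Strategy 2: R₀ = 0.63×0 + 0.35×2 + 0.23×14 = 3.9200
Strategy 3: R₀ = 0.58×30 + 0.40×30 + 0.22×16 = 32.9200
Highest R₀: strategy 3 with 32.9200.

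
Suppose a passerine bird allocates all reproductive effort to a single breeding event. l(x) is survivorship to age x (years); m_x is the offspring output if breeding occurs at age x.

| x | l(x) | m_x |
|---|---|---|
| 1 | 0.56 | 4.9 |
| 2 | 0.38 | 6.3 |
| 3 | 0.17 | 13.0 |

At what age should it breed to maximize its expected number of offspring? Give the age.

1

Expected offspring if breeding at age x = l(x) × m_x:
  age 1: 0.56 × 4.9 = 2.744
  age 2: 0.38 × 6.3 = 2.394
  age 3: 0.17 × 13.0 = 2.210
Maximum at age 1 (2.744).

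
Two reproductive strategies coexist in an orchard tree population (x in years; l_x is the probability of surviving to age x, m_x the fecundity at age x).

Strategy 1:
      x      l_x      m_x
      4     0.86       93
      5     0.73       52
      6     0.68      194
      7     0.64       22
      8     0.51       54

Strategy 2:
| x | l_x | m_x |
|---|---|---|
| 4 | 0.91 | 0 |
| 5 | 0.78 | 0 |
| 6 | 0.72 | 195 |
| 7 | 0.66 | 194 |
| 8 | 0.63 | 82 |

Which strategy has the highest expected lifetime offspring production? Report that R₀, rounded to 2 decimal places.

320.10

Strategy 1: R₀ = 0.86×93 + 0.73×52 + 0.68×194 + 0.64×22 + 0.51×54 = 291.4800
Strategy 2: R₀ = 0.91×0 + 0.78×0 + 0.72×195 + 0.66×194 + 0.63×82 = 320.1000
Highest R₀: strategy 2 with 320.1000.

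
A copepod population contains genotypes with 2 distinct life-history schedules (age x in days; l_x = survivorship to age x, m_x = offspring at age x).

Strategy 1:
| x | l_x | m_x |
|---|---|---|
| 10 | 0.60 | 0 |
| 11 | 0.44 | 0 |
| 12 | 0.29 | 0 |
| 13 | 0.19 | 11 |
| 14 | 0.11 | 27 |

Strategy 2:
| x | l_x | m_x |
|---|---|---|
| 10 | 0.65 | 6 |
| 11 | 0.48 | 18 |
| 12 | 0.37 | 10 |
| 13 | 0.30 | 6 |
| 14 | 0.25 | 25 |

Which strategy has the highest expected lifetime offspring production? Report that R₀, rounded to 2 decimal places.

Strategy 1: R₀ = 0.60×0 + 0.44×0 + 0.29×0 + 0.19×11 + 0.11×27 = 5.0600
Strategy 2: R₀ = 0.65×6 + 0.48×18 + 0.37×10 + 0.30×6 + 0.25×25 = 24.2900
Highest R₀: strategy 2 with 24.2900.

24.29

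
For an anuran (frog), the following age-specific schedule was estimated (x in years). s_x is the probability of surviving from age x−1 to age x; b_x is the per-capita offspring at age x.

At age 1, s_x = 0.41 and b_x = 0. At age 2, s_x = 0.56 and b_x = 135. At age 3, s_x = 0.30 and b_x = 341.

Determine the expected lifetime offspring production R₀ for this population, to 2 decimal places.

Survivorship from birth: l_x = s_1·s_2·…·s_x.
  l_1 = 0.41000
  l_2 = 0.22960
  l_3 = 0.06888
R₀ = Σ l_x b_x:
  age 1: 0.41000 × 0 = 0.0000
  age 2: 0.22960 × 135 = 30.9960
  age 3: 0.06888 × 341 = 23.4881
R₀ = 0.0000 + 30.9960 + 23.4881 = 54.4841

54.48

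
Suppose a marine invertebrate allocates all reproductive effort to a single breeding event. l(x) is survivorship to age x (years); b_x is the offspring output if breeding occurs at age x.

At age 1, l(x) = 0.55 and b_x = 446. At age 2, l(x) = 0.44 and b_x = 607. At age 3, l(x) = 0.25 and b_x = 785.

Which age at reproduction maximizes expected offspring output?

2

Expected offspring if breeding at age x = l(x) × b_x:
  age 1: 0.55 × 446 = 245.300
  age 2: 0.44 × 607 = 267.080
  age 3: 0.25 × 785 = 196.250
Maximum at age 2 (267.080).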